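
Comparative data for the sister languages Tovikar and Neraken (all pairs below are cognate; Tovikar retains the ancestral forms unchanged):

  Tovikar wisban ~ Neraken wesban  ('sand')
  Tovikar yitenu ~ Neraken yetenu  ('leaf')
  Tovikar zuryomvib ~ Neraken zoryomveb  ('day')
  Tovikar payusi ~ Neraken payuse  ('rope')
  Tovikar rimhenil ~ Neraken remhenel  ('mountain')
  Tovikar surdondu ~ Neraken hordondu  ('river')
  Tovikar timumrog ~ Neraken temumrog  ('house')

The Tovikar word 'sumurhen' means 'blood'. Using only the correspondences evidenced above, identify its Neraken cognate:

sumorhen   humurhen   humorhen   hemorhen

humorhen

surdondu ~ hordondu — Tovikar s corresponds to Neraken h word-initially before a back vowel.
zuryomvib ~ zoryomveb, surdondu ~ hordondu — Tovikar u corresponds to Neraken o after a consonant, before r.
Applying these to Tovikar 'sumurhen':
  sumurhen → humurhen   (s→h word-initially before a back vowel)
  humurhen → humorhen   (u→o after a consonant, before r)
So the Neraken cognate is 'humorhen'.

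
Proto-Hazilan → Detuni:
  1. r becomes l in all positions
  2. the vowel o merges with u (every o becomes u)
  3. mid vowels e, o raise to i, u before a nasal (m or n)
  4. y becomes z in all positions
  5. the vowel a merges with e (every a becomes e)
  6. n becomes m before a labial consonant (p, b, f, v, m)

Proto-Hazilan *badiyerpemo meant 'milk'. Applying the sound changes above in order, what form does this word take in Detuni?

bedizelpimu

Detuni: *badiyerpemo > badiyelpemo > badiyelpemu > badiyelpimu > badizelpimu > bedizelpimu  (by unconditioned shift, vowel merger, pre-nasal raising, unconditioned shift, vowel merger)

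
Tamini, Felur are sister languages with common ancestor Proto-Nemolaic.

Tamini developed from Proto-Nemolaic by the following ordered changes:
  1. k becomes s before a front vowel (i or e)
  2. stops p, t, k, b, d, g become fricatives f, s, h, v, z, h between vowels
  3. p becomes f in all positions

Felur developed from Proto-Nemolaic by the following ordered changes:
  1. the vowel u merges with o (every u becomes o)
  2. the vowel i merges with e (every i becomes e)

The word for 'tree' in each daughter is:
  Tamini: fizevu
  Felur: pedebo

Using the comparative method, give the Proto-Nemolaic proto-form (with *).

Position 6: Tamini has u, Felur has o. Tamini preserves u here (none of its changes turn any other segment into u), so the proto-segment is *u.
Position 5: Tamini has v, Felur has b. Felur preserves b here (none of its changes turn any other segment into b), so the proto-segment is *b.
This points to *pidebu. Verify forward in each daughter:
Tamini: *pidebu > pizevu > fizevu  (by intervocalic lenition, unconditioned shift)
Felur: start from *pidebu.
  rule 1 (vowel merger): pidebu → pidebo
  rule 2 (vowel merger): pidebo → pedebo
  ⇒ Felur pedebo
No other proto-form is consistent with every reflex, so the reconstruction is *pidebu.

*pidebu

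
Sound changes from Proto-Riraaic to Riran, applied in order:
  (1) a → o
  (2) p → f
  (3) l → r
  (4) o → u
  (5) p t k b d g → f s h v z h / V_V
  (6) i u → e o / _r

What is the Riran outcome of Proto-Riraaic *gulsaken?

Riran: start from *gulsaken.
  rule 1 (vowel merger): gulsaken → gulsoken
  rule 2: no change — gulsoken
  rule 3 (unconditioned shift): gulsoken → gursoken
  rule 4 (vowel merger): gursoken → gursuken
  rule 5 (intervocalic lenition): gursuken → gursuhen
  rule 6 (pre-rhotic lowering): gursuhen → gorsuhen
  ⇒ Riran gorsuhen

gorsuhen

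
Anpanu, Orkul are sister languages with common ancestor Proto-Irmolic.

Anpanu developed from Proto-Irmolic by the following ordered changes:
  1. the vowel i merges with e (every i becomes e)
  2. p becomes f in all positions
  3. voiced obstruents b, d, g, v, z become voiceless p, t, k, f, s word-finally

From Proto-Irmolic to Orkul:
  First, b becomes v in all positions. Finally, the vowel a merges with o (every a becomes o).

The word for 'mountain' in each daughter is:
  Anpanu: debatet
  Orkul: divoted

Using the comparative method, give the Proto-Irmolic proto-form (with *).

*dibated

Position 7: Anpanu has t, Orkul has d. Orkul preserves d here (none of its changes turn any other segment into d), so the proto-segment is *d.
Position 4: Anpanu has a, Orkul has o. Anpanu preserves a here (none of its changes turn any other segment into a), so the proto-segment is *a.
Position 3: Anpanu has b, Orkul has v. Anpanu preserves b here (none of its changes turn any other segment into b), so the proto-segment is *b.
Verify the candidate proto-form against each daughter:
Anpanu: *dibated
  dibated → debated   [vowel merger]
  debated (rule 2 does not apply)
  debated → debatet   [final devoicing]
  giving Anpanu debatet.
Orkul: *dibated > divated > divoted  (by unconditioned shift, vowel merger)
Only *dibated yields all of Anpanu debatet, Orkul divoted.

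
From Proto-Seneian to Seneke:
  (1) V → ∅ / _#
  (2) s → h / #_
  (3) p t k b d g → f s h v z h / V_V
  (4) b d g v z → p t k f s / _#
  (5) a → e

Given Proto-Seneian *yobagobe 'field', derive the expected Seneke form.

Seneke: *yobagobe > yobagob > yovahob > yovahop > yovehop  (by apocope, intervocalic lenition, final devoicing, vowel merger)

yovehop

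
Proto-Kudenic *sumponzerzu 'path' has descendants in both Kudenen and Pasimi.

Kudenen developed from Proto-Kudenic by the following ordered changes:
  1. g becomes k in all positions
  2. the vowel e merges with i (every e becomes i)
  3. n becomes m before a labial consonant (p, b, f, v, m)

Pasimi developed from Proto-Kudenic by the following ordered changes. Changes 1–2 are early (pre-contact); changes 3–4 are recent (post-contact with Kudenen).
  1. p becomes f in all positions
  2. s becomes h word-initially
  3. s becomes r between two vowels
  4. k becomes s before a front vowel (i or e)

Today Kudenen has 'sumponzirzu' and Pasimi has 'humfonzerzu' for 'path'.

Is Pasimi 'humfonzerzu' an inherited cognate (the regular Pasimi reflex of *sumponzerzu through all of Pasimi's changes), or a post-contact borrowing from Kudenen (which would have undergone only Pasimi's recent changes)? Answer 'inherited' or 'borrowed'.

If inherited, *sumponzerzu would pass through all of Pasimi's changes:
Pasimi: *sumponzerzu > sumfonzerzu > humfonzerzu  (by unconditioned shift, debuccalisation)
If borrowed from Kudenen 'sumponzirzu' after the early changes, it would undergo only the recent ones:
  rule 3 (rhotacism): no change (sumponzirzu)
  rule 4 (palatalisation): no change (sumponzirzu)
  ⇒ as a loan: sumponzirzu
Pasimi 'humfonzerzu' matches the inherited outcome exactly, so it is an inherited cognate, not a loan.

inherited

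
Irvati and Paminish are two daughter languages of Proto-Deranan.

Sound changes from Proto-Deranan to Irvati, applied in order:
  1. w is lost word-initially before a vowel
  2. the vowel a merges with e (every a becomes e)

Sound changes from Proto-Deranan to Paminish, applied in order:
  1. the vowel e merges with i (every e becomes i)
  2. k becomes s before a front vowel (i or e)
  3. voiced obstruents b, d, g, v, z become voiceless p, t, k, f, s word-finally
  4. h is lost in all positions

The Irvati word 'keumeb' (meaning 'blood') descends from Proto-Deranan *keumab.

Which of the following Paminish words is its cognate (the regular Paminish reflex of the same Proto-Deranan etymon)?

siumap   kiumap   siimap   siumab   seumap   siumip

siumap

Paminish: *keumab
  keumab → kiumab   [vowel merger]
  kiumab → siumab   [palatalisation]
  siumab → siumap   [final devoicing]
  siumap (rule 4 does not apply)
  giving Paminish siumap.
Only 'siumap' matches the regular Paminish development of *keumab.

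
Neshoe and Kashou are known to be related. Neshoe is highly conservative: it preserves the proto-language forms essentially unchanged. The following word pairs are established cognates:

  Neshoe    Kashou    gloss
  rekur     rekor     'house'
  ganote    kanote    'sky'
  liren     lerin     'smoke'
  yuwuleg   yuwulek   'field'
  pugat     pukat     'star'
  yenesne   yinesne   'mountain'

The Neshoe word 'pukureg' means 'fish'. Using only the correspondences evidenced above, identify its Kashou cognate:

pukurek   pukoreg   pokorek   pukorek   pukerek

pukorek

rekur ~ rekor — Neshoe u corresponds to Kashou o after a consonant, before r.
yuwuleg ~ yuwulek — Neshoe g corresponds to Kashou k word-finally.
Applying these to Neshoe 'pukureg':
  pukureg → pukoreg   (u→o after a consonant, before r)
  pukoreg → pukorek   (g→k word-finally)
So the Kashou cognate is 'pukorek'.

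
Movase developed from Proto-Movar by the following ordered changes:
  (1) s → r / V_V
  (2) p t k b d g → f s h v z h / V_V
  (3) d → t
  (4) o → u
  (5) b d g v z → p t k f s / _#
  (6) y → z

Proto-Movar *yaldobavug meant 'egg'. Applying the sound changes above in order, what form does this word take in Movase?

zaltuvavuk

Movase: *yaldobavug
  yaldobavug (rule 1 does not apply)
  yaldobavug → yaldovavug   [intervocalic lenition]
  yaldovavug → yaltovavug   [unconditioned shift]
  yaltovavug → yaltuvavug   [vowel merger]
  yaltuvavug → yaltuvavuk   [final devoicing]
  yaltuvavuk → zaltuvavuk   [unconditioned shift]
  giving Movase zaltuvavuk.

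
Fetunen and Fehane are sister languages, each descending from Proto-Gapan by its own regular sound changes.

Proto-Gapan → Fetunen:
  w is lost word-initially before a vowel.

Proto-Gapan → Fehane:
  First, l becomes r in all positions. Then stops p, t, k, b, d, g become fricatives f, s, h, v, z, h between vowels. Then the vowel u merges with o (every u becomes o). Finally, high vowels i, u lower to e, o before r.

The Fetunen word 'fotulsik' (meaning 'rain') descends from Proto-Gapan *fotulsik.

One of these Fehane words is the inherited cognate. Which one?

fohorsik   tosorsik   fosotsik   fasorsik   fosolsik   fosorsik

fosorsik

Fehane: *fotulsik
  fotulsik → fotursik   [unconditioned shift]
  fotursik → fosursik   [intervocalic lenition]
  fosursik → fosorsik   [vowel merger]
  fosorsik (rule 4 does not apply)
  giving Fehane fosorsik.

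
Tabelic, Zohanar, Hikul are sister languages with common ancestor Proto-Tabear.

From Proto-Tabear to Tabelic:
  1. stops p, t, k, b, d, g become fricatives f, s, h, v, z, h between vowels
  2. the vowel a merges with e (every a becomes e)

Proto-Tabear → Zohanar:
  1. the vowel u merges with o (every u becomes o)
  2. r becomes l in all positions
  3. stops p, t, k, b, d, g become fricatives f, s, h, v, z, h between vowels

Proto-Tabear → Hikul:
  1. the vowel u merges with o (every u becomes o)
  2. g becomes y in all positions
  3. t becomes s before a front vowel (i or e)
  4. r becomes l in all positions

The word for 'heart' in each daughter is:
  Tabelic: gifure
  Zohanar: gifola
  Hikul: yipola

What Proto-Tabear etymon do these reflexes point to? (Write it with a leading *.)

*gipura

Position 4: Tabelic has u, Zohanar has o, Hikul has o. Tabelic preserves u here (none of its changes turn any other segment into u), so the proto-segment is *u.
Position 6: Tabelic has e, Zohanar has a, Hikul has a. Zohanar preserves a here (none of its changes turn any other segment into a), so the proto-segment is *a.
This points to *gipura. Verify forward in each daughter:
Tabelic: start from *gipura.
  rule 1 (intervocalic lenition): gipura → gifura
  rule 2 (vowel merger): gifura → gifure
  ⇒ Tabelic gifure
Zohanar: start from *gipura.
  rule 1 (vowel merger): gipura → gipora
  rule 2 (unconditioned shift): gipora → gipola
  rule 3 (intervocalic lenition): gipola → gifola
  ⇒ Zohanar gifola
Hikul: start from *gipura.
  rule 1 (vowel merger): gipura → gipora
  rule 2 (unconditioned shift): gipora → yipora
  rule 3: no change — yipora
  rule 4 (unconditioned shift): yipora → yipola
  ⇒ Hikul yipola
No other proto-form is consistent with every reflex, so the reconstruction is *gipura.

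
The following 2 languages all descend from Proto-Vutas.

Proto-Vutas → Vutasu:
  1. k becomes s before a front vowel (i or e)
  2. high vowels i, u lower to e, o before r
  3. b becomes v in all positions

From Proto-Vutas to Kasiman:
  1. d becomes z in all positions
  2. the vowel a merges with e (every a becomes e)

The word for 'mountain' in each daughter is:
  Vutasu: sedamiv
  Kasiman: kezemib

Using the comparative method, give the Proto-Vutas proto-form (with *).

*kedamib

Position 7: Vutasu has v, Kasiman has b. Kasiman preserves b here (none of its changes turn any other segment into b), so the proto-segment is *b.
Position 3: Vutasu has d, Kasiman has z. Vutasu preserves d here (none of its changes turn any other segment into d), so the proto-segment is *d.
Continuing position by position gives *kedamib; check it forward:
Vutasu: start from *kedamib.
  rule 1 (palatalisation): kedamib → sedamib
  rule 2: no change — sedamib
  rule 3 (unconditioned shift): sedamib → sedamiv
  ⇒ Vutasu sedamiv
Kasiman: *kedamib > kezamib > kezemib  (by unconditioned shift, vowel merger)
No other proto-form is consistent with every reflex, so the reconstruction is *kedamib.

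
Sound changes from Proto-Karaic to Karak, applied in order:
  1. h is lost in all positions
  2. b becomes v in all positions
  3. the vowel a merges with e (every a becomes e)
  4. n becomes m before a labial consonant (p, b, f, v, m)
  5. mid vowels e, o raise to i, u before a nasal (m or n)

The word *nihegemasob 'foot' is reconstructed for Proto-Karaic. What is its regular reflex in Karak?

Karak: *nihegemasob > niegemasob > niegemasov > niegemesov > niegimesov  (by h-loss, unconditioned shift, vowel merger, pre-nasal raising)

niegimesov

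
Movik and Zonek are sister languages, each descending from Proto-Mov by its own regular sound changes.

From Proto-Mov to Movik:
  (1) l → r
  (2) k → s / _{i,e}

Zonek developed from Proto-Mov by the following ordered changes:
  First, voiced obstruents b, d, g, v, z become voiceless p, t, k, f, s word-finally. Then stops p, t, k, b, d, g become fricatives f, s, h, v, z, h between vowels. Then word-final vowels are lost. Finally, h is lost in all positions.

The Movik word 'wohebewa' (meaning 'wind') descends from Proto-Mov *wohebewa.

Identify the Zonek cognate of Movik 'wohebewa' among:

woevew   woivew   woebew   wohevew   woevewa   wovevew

woevew

Zonek: start from *wohebewa.
  rule 1: no change — wohebewa
  rule 2 (intervocalic lenition): wohebewa → wohevewa
  rule 3 (apocope): wohevewa → wohevew
  rule 4 (h-loss): wohevew → woevew
  ⇒ Zonek woevew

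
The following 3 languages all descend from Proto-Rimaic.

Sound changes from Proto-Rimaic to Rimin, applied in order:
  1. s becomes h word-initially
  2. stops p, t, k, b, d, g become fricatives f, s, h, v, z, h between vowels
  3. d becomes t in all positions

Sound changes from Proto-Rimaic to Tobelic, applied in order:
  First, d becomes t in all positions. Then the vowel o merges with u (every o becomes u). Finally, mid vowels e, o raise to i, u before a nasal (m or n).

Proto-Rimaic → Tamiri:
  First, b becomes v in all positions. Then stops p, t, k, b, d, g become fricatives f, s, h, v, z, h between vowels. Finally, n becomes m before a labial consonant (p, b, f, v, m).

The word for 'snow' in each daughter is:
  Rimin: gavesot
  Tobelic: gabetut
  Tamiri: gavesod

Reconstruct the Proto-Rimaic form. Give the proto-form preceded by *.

Position 5: Rimin has s, Tobelic has t, Tamiri has s. Taking the neighbouring segments as reconstructed: Rimin s could go back to *t or *s; Tobelic t could go back to *t or *d; Tamiri s could go back to *t or *s — the one source consistent with every daughter is *t.
Position 6: Rimin has o, Tobelic has u, Tamiri has o. Rimin preserves o here (none of its changes turn any other segment into o), so the proto-segment is *o.
Position 7: Rimin has t, Tobelic has t, Tamiri has d. Tamiri preserves d here (none of its changes turn any other segment into d), so the proto-segment is *d.
Verify the candidate proto-form against each daughter:
Rimin: start from *gabetod.
  rule 1: no change — gabetod
  rule 2 (intervocalic lenition): gabetod → gavesod
  rule 3 (unconditioned shift): gavesod → gavesot
  ⇒ Rimin gavesot
Tobelic: start from *gabetod.
  rule 1 (unconditioned shift): gabetod → gabetot
  rule 2 (vowel merger): gabetot → gabetut
  rule 3: no change — gabetut
  ⇒ Tobelic gabetut
Tamiri: *gabetod
  gabetod → gavetod   [unconditioned shift]
  gavetod → gavesod   [intervocalic lenition]
  gavesod (rule 3 does not apply)
  giving Tamiri gavesod.
Only *gabetod yields all of Rimin gavesot, Tobelic gabetut, Tamiri gavesod.

*gabetod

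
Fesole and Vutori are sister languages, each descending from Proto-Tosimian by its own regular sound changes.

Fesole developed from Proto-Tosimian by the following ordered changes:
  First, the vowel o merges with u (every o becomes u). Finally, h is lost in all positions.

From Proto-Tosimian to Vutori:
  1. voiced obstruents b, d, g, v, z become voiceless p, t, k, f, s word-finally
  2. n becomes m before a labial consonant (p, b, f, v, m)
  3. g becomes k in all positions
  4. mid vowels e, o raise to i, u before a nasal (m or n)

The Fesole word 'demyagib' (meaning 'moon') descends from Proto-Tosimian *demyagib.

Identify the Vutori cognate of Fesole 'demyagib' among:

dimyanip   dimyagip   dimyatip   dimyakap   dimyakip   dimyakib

Vutori: *demyagib
  demyagib → demyagip   [final devoicing]
  demyagip (rule 2 does not apply)
  demyagip → demyakip   [unconditioned shift]
  demyakip → dimyakip   [pre-nasal raising]
  giving Vutori dimyakip.
The other candidates each miss or misapply at least one Vutori change.

dimyakip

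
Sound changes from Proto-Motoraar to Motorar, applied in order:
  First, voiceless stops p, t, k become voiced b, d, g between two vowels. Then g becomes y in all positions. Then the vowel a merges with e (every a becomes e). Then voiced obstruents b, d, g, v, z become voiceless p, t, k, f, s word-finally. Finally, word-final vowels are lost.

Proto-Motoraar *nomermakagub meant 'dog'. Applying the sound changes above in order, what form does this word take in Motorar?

nomermeyeyup

Motorar: *nomermakagub > nomermagagub > nomermayayub > nomermeyeyub > nomermeyeyup  (by intervocalic voicing, unconditioned shift, vowel merger, final devoicing)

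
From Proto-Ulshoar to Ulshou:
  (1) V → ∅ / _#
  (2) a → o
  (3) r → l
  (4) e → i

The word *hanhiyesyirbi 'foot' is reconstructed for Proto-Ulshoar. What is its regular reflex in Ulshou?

honhiyisyilb

Ulshou: *hanhiyesyirbi > hanhiyesyirb > honhiyesyirb > honhiyesyilb > honhiyisyilb  (by apocope, vowel merger, unconditioned shift, vowel merger)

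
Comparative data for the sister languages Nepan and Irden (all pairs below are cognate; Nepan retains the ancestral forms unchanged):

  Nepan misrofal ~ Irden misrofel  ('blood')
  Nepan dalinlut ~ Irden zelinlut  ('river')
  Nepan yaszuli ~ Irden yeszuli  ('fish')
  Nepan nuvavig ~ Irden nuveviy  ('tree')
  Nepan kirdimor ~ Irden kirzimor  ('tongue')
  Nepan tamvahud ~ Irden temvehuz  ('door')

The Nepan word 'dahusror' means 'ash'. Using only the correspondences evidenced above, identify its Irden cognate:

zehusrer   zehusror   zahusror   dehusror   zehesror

zehusror

dalinlut ~ zelinlut — Nepan d corresponds to Irden z word-initially before a back vowel.
misrofal ~ misrofel, dalinlut ~ zelinlut — Nepan a corresponds to Irden e after a consonant, before a consonant other than r, m, n, p, b, f, v.
Applying these to Nepan 'dahusror':
  dahusror → zahusror   (d→z word-initially before a back vowel)
  zahusror → zehusror   (a→e after a consonant, before a consonant other than r, m, n, p, b, f, v)
So the Irden cognate is 'zehusror'.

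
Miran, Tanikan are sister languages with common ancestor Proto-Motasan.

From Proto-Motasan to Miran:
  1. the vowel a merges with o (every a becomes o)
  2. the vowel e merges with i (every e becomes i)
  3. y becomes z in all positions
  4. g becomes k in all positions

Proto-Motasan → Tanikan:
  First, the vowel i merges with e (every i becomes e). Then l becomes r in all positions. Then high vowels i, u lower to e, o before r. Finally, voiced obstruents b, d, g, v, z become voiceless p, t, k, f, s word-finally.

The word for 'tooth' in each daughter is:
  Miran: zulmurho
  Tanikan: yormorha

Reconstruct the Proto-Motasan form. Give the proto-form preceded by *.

*yulmurha

Position 5: Miran has u, Tanikan has o. Miran preserves u here (none of its changes turn any other segment into u), so the proto-segment is *u.
Position 3: Miran has l, Tanikan has r. Miran preserves l here (none of its changes turn any other segment into l), so the proto-segment is *l.
Continuing position by position gives *yulmurha; check it forward:
Miran: *yulmurha
  yulmurha → yulmurho   [vowel merger]
  yulmurho (rule 2 does not apply)
  yulmurho → zulmurho   [unconditioned shift]
  zulmurho (rule 4 does not apply)
  giving Miran zulmurho.
Tanikan: *yulmurha > yurmurha > yormorha  (by unconditioned shift, pre-rhotic lowering)
No other proto-form is consistent with every reflex, so the reconstruction is *yulmurha.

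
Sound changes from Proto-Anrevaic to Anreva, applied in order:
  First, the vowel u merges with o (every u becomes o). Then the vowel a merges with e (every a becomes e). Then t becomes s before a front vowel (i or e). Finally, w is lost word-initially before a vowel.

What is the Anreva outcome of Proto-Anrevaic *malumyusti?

melomyossi

Anreva: start from *malumyusti.
  rule 1 (vowel merger): malumyusti → malomyosti
  rule 2 (vowel merger): malomyosti → melomyosti
  rule 3 (palatalisation): melomyosti → melomyossi
  rule 4: no change — melomyossi
  ⇒ Anreva melomyossi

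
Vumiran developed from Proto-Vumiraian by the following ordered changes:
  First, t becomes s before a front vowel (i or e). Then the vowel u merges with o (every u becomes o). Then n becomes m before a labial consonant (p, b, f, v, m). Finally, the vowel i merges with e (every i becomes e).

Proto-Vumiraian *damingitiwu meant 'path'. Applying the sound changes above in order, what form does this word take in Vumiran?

damengesewo

Vumiran: *damingitiwu
  damingitiwu → damingisiwu   [palatalisation]
  damingisiwu → damingisiwo   [vowel merger]
  damingisiwo (rule 3 does not apply)
  damingisiwo → damengesewo   [vowel merger]
  giving Vumiran damengesewo.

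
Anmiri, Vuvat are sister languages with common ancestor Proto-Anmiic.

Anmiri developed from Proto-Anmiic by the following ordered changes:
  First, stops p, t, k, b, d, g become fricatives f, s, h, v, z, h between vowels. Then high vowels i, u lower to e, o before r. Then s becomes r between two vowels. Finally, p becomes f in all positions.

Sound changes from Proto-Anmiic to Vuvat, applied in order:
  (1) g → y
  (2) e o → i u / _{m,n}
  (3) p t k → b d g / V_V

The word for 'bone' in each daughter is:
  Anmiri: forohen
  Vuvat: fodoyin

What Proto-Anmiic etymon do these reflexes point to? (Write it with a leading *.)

*fotogen

Position 5: Anmiri has h, Vuvat has y. Taking the neighbouring segments as reconstructed: Anmiri h could go back to *k or *g or *h; Vuvat y could go back to *g or *y — the one source consistent with every daughter is *g.
Position 3: Anmiri has r, Vuvat has d. Taking the neighbouring segments as reconstructed: Anmiri r could go back to *t or *s or *r; Vuvat d could go back to *t or *d — the one source consistent with every daughter is *t.
Continuing position by position gives *fotogen; check it forward:
Anmiri: *fotogen
  fotogen → fosohen   [intervocalic lenition]
  fosohen (rule 2 does not apply)
  fosohen → forohen   [rhotacism]
  forohen (rule 4 does not apply)
  giving Anmiri forohen.
Vuvat: *fotogen
  fotogen → fotoyen   [unconditioned shift]
  fotoyen → fotoyin   [pre-nasal raising]
  fotoyin → fodoyin   [intervocalic voicing]
  giving Vuvat fodoyin.
*fotogen is the unique common source.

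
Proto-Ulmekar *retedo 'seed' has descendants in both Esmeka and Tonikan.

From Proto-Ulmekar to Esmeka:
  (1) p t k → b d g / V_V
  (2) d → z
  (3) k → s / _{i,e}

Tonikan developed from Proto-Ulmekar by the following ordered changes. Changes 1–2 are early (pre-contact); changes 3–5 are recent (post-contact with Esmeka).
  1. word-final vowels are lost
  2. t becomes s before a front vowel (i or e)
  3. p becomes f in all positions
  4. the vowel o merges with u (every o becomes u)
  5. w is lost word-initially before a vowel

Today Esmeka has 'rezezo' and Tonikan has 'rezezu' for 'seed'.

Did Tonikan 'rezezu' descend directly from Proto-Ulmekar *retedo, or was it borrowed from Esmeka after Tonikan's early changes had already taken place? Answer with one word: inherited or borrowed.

borrowed

If inherited, *retedo would pass through all of Tonikan's changes:
Tonikan: *retedo > reted > resed  (by apocope, palatalisation)
If borrowed from Esmeka 'rezezo' after the early changes, it would undergo only the recent ones:
  rule 3 (unconditioned shift): no change (rezezo)
  rule 4 (vowel merger): rezezo → rezezu
  rule 5 (glide loss): no change (rezezu)
  ⇒ as a loan: rezezu
Tonikan 'rezezu' matches the loan outcome 'rezezu', not the inherited 'resed' — it skipped the early Tonikan changes, so it was borrowed from Esmeka.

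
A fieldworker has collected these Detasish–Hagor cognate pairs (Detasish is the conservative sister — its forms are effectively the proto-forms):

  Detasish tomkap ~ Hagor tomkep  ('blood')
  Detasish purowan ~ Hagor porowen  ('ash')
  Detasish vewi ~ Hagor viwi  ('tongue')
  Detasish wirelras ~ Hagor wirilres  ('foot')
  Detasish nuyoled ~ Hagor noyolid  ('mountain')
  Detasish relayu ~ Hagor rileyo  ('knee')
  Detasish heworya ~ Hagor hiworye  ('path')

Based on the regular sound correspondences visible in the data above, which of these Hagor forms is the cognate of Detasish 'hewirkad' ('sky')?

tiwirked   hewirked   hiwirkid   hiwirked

vewi ~ viwi, wirelras ~ wirilres — Detasish e corresponds to Hagor i after a consonant, before a consonant other than r, m, n, p, b, f, v.
wirelras ~ wirilres, relayu ~ rileyo — Detasish a corresponds to Hagor e after a consonant, before a consonant other than r, m, n, p, b, f, v.
Applying these to Detasish 'hewirkad':
  hewirkad → hiwirkad   (e→i after a consonant, before a consonant other than r, m, n, p, b, f, v)
  hiwirkad → hiwirked   (a→e after a consonant, before a consonant other than r, m, n, p, b, f, v)
So the Hagor cognate is 'hiwirked'.

hiwirked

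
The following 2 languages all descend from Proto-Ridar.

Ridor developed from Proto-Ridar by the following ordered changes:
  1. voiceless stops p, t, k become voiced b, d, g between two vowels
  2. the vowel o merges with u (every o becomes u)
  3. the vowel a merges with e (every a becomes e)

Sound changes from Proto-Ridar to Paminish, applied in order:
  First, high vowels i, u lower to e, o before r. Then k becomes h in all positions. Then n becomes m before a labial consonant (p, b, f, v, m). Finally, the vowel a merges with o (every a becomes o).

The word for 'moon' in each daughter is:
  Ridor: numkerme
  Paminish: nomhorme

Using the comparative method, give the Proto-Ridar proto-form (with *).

Position 4: Ridor has k, Paminish has h. Ridor preserves k here (none of its changes turn any other segment into k), so the proto-segment is *k.
Position 2: Ridor has u, Paminish has o. Taking the neighbouring segments as reconstructed: Ridor u could go back to *o or *u; Paminish o could go back to *a or *o — the one source consistent with every daughter is *o.
Position 5: Ridor has e, Paminish has o. Taking the neighbouring segments as reconstructed: Ridor e could go back to *a or *e; Paminish o could go back to *a or *o or *u — the one source consistent with every daughter is *a.
This points to *nomkarme. Verify forward in each daughter:
Ridor: *nomkarme > numkarme > numkerme  (by vowel merger, vowel merger)
Paminish: *nomkarme > nomharme > nomhorme  (by unconditioned shift, vowel merger)
Only *nomkarme yields all of Ridor numkerme, Paminish nomhorme.

*nomkarme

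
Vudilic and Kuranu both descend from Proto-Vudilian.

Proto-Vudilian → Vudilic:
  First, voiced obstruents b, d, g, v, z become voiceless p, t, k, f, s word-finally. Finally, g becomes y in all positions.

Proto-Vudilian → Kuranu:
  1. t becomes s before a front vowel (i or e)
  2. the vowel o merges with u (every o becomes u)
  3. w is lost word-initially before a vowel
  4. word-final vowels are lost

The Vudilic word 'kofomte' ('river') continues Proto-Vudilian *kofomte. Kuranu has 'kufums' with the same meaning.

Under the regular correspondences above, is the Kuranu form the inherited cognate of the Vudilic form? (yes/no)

Derive the expected Kuranu reflex of *kofomte:
Kuranu: start from *kofomte.
  rule 1 (palatalisation): kofomte → kofomse
  rule 2 (vowel merger): kofomse → kufumse
  rule 3: no change — kufumse
  rule 4 (apocope): kufumse → kufums
  ⇒ Kuranu kufums
Kuranu 'kufums' matches the regular reflex exactly, so the pair is cognate.

yes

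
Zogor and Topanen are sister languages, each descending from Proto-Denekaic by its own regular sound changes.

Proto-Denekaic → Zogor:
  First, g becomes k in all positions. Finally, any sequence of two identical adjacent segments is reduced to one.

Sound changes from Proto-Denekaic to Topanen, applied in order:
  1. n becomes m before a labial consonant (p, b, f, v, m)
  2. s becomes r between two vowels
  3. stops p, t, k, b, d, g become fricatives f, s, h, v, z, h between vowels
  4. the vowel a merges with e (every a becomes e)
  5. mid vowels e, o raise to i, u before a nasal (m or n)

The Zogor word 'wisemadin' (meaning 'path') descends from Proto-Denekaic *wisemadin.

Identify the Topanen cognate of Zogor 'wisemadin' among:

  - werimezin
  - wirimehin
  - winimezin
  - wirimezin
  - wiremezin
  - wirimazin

wirimezin

Topanen: start from *wisemadin.
  rule 1: no change — wisemadin
  rule 2 (rhotacism): wisemadin → wiremadin
  rule 3 (intervocalic lenition): wiremadin → wiremazin
  rule 4 (vowel merger): wiremazin → wiremezin
  rule 5 (pre-nasal raising): wiremezin → wirimezin
  ⇒ Topanen wirimezin
The other candidates each miss or misapply at least one Topanen change.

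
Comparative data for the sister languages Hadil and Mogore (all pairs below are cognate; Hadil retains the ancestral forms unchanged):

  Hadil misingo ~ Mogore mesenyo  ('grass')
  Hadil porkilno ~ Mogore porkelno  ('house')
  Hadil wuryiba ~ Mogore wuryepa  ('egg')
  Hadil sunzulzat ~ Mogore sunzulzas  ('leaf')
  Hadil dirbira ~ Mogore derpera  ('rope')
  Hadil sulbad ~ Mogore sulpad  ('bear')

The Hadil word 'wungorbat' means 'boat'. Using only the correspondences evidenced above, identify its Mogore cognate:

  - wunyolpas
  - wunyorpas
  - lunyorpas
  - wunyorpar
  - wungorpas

misingo ~ mesenyo — Hadil g corresponds to Mogore y after a consonant, before a back vowel.
sulbad ~ sulpad — Hadil b corresponds to Mogore p after a consonant, before a back vowel.
sunzulzat ~ sunzulzas — Hadil t corresponds to Mogore s word-finally.
Applying these to Hadil 'wungorbat':
  wungorbat → wunyorbat   (g→y after a consonant, before a back vowel)
  wunyorbat → wunyorpat   (b→p after a consonant, before a back vowel)
  wunyorpat → wunyorpas   (t→s word-finally)
So the Mogore cognate is 'wunyorpas'.

wunyorpas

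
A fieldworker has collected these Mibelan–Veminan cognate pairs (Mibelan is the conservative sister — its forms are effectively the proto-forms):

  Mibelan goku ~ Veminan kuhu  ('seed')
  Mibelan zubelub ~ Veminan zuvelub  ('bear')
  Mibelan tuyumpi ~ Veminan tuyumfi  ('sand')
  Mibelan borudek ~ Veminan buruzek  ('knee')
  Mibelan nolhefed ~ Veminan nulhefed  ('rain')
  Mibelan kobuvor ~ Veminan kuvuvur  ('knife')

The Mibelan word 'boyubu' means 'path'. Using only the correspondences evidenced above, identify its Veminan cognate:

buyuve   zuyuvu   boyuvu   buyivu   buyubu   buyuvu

goku ~ kuhu, nolhefed ~ nulhefed — Mibelan o corresponds to Veminan u after a consonant, before a consonant other than r, m, n, p, b, f, v.
kobuvor ~ kuvuvur — Mibelan b corresponds to Veminan v between vowels (before a back vowel).
Applying these to Mibelan 'boyubu':
  boyubu → buyubu   (o→u after a consonant, before a consonant other than r, m, n, p, b, f, v)
  buyubu → buyuvu   (b→v between vowels (before a back vowel))
So the Veminan cognate is 'buyuvu'.

buyuvu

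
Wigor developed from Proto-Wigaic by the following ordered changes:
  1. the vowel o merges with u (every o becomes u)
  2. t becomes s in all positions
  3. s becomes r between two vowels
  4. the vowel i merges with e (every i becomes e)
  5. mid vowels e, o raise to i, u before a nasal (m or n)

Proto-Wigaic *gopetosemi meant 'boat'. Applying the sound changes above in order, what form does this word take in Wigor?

guperurime

Wigor: *gopetosemi
  gopetosemi → gupetusemi   [vowel merger]
  gupetusemi → gupesusemi   [unconditioned shift]
  gupesusemi → guperuremi   [rhotacism]
  guperuremi → guperureme   [vowel merger]
  guperureme → guperurime   [pre-nasal raising]
  giving Wigor guperurime.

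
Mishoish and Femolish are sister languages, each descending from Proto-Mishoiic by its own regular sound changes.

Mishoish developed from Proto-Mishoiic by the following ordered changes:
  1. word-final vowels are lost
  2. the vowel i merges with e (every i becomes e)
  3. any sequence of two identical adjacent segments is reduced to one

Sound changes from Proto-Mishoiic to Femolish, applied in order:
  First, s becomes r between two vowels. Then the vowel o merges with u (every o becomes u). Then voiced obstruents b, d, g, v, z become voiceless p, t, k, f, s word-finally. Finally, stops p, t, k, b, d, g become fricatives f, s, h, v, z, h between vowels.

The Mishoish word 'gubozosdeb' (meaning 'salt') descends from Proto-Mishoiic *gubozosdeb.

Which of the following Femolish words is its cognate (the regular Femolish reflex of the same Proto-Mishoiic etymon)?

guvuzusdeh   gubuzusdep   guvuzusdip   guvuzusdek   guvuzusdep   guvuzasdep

guvuzusdep

Femolish: *gubozosdeb > gubuzusdeb > gubuzusdep > guvuzusdep  (by vowel merger, final devoicing, intervocalic lenition)
Only 'guvuzusdep' matches the regular Femolish development of *gubozosdeb.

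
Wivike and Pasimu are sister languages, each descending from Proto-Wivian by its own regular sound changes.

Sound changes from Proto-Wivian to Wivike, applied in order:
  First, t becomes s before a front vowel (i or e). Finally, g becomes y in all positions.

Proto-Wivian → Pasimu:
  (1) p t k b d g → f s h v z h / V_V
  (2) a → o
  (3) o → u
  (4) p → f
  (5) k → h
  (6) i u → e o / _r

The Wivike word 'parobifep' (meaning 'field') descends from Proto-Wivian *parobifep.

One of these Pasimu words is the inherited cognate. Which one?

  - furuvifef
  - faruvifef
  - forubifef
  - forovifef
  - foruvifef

Pasimu: start from *parobifep.
  rule 1 (intervocalic lenition): parobifep → parovifep
  rule 2 (vowel merger): parovifep → porovifep
  rule 3 (vowel merger): porovifep → puruvifep
  rule 4 (unconditioned shift): puruvifep → furuvifef
  rule 5: no change — furuvifef
  rule 6 (pre-rhotic lowering): furuvifef → foruvifef
  ⇒ Pasimu foruvifef
The other candidates each miss or misapply at least one Pasimu change.

foruvifef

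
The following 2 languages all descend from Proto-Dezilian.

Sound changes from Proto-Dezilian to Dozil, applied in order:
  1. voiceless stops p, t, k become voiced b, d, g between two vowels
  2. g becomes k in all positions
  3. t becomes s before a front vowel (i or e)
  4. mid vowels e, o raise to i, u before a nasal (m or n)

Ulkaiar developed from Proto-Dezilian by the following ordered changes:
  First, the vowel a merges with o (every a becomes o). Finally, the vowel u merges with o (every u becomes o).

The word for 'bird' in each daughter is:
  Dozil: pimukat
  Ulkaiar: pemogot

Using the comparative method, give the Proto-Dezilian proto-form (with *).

*pemugat

Position 6: Dozil has a, Ulkaiar has o. Dozil preserves a here (none of its changes turn any other segment into a), so the proto-segment is *a.
Position 5: Dozil has k, Ulkaiar has g. Ulkaiar preserves g here (none of its changes turn any other segment into g), so the proto-segment is *g.
Verify the candidate proto-form against each daughter:
Dozil: *pemugat > pemukat > pimukat  (by unconditioned shift, pre-nasal raising)
Ulkaiar: *pemugat > pemugot > pemogot  (by vowel merger, vowel merger)
Only *pemugat yields all of Dozil pimukat, Ulkaiar pemogot.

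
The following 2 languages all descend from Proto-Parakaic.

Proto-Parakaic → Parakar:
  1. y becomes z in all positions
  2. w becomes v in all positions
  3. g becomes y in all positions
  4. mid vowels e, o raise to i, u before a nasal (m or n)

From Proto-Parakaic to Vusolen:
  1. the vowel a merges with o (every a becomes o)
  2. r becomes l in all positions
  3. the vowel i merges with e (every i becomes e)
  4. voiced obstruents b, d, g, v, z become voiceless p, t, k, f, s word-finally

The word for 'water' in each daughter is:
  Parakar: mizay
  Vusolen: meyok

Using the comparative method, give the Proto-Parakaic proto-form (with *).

Position 5: Parakar has y, Vusolen has k. In Parakar, y can only continue *g, so the proto-segment is *g.
Position 3: Parakar has z, Vusolen has y. Vusolen preserves y here (none of its changes turn any other segment into y), so the proto-segment is *y.
Position 2: Parakar has i, Vusolen has e. Taking the neighbouring segments as reconstructed: Parakar i can only go back to *i; Vusolen e could go back to *e or *i — the one source consistent with every daughter is *i.
Continuing position by position gives *miyag; check it forward:
Parakar: *miyag
  miyag → mizag   [unconditioned shift]
  mizag (rule 2 does not apply)
  mizag → mizay   [unconditioned shift]
  mizay (rule 4 does not apply)
  giving Parakar mizay.
Vusolen: start from *miyag.
  rule 1 (vowel merger): miyag → miyog
  rule 2: no change — miyog
  rule 3 (vowel merger): miyog → meyog
  rule 4 (final devoicing): meyog → meyok
  ⇒ Vusolen meyok
Only *miyag yields all of Parakar mizay, Vusolen meyok.

*miyag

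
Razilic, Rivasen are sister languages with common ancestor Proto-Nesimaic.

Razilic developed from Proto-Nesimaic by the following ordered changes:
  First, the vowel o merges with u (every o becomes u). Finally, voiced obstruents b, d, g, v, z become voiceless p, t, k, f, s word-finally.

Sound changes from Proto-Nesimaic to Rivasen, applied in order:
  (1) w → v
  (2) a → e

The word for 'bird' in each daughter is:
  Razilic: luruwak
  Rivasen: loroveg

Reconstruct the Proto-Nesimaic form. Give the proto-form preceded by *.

Position 4: Razilic has u, Rivasen has o. Rivasen preserves o here (none of its changes turn any other segment into o), so the proto-segment is *o.
Position 2: Razilic has u, Rivasen has o. Rivasen preserves o here (none of its changes turn any other segment into o), so the proto-segment is *o.
Position 6: Razilic has a, Rivasen has e. Razilic preserves a here (none of its changes turn any other segment into a), so the proto-segment is *a.
This points to *lorowag. Verify forward in each daughter:
Razilic: *lorowag
  lorowag → luruwag   [vowel merger]
  luruwag → luruwak   [final devoicing]
  giving Razilic luruwak.
Rivasen: start from *lorowag.
  rule 1 (unconditioned shift): lorowag → lorovag
  rule 2 (vowel merger): lorovag → loroveg
  ⇒ Rivasen loroveg
*lorowag is the unique common source.

*lorowag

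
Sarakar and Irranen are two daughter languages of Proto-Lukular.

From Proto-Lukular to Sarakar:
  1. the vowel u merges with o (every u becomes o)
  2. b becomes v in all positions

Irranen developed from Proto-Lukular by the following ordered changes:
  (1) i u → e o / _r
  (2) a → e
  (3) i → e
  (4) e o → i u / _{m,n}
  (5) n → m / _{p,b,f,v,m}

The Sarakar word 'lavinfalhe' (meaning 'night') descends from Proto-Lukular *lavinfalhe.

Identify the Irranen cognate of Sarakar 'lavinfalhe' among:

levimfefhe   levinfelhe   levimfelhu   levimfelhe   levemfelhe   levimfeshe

Irranen: start from *lavinfalhe.
  rule 1: no change — lavinfalhe
  rule 2 (vowel merger): lavinfalhe → levinfelhe
  rule 3 (vowel merger): levinfelhe → levenfelhe
  rule 4 (pre-nasal raising): levenfelhe → levinfelhe
  rule 5 (nasal place assimilation): levinfelhe → levimfelhe
  ⇒ Irranen levimfelhe

levimfelhe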